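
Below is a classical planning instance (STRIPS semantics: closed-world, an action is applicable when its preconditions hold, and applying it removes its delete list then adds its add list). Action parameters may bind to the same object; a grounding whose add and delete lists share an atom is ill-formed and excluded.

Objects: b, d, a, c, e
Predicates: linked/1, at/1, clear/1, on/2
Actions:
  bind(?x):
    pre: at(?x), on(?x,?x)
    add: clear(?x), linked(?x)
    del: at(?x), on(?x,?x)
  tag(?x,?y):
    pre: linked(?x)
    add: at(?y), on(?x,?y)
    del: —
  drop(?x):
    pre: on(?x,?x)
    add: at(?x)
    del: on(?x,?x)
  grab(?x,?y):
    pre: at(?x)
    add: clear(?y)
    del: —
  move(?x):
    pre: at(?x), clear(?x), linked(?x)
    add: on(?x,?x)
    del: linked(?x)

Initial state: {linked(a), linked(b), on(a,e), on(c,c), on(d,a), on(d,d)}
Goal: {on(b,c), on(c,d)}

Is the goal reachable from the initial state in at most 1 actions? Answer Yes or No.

No

1. tag(b,c)  →  {at(c), linked(a), linked(b), on(a,e), on(b,c), on(c,c), on(d,a), on(d,d)}
2. bind(c)  →  {clear(c), linked(a), linked(b), linked(c), on(a,e), on(b,c), on(d,a), on(d,d)}
3. tag(c,d)  →  {at(d), clear(c), linked(a), linked(b), linked(c), on(a,e), on(b,c), on(c,d), on(d,a), on(d,d)}
optimal plan length = 3; 3 > 1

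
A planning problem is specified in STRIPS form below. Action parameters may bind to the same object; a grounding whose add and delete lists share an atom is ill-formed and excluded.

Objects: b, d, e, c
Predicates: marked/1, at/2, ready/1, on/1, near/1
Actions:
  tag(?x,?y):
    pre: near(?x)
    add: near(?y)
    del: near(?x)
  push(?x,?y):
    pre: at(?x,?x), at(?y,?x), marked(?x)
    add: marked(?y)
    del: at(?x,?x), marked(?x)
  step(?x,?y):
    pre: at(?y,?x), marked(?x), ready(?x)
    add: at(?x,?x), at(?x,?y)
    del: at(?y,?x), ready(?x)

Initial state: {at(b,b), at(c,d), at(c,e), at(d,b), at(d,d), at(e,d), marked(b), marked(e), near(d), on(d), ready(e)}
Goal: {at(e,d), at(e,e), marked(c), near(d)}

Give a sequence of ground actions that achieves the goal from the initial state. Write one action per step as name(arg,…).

push(b,d); push(d,c); step(e,c)

1. push(b,d)  →  {at(c,d), at(c,e), at(d,b), at(d,d), at(e,d), marked(d), marked(e), near(d), on(d), ready(e)}
2. push(d,c)  →  {at(c,d), at(c,e), at(d,b), at(e,d), marked(c), marked(e), near(d), on(d), ready(e)}
3. step(e,c)  →  {at(c,d), at(d,b), at(e,c), at(e,d), at(e,e), marked(c), marked(e), near(d), on(d)}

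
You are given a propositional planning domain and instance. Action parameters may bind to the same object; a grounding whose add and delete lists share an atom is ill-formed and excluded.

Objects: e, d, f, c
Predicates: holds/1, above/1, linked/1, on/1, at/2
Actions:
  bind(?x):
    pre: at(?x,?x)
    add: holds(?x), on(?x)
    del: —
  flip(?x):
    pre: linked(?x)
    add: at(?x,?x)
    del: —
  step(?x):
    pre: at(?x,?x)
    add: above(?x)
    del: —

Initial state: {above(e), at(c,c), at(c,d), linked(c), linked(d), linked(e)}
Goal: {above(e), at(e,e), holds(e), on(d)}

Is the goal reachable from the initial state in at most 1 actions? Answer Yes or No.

No

1. flip(e)  →  {above(e), at(c,c), at(c,d), at(e,e), linked(c), linked(d), linked(e)}
2. bind(e)  →  {above(e), at(c,c), at(c,d), at(e,e), holds(e), linked(c), linked(d), linked(e), on(e)}
3. flip(d)  →  {above(e), at(c,c), at(c,d), at(d,d), at(e,e), holds(e), linked(c), linked(d), linked(e), on(e)}
4. bind(d)  →  {above(e), at(c,c), at(c,d), at(d,d), at(e,e), holds(d), holds(e), linked(c), linked(d), linked(e), on(d), on(e)}
optimal plan length = 4; 4 > 1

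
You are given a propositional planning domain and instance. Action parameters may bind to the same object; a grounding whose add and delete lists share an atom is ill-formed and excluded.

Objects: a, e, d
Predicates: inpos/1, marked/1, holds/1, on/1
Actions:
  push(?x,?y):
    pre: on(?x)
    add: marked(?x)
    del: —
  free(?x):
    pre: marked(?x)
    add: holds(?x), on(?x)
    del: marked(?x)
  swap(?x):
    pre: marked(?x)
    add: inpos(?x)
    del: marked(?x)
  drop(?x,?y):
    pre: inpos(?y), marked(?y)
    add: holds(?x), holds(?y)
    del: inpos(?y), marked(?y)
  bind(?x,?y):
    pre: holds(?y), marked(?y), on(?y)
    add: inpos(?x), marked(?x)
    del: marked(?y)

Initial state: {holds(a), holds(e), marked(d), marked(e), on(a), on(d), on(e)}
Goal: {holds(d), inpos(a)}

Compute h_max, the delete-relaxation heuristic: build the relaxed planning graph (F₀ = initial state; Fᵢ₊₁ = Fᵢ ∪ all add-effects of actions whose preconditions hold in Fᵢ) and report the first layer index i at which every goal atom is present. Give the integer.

F0 = init (7 atoms)
F1 = F0 ∪ {holds(d), inpos(a), inpos(d), inpos(e), marked(a)}  (12 atoms)
goal ⊆ F1  ⇒  h_max = 1

1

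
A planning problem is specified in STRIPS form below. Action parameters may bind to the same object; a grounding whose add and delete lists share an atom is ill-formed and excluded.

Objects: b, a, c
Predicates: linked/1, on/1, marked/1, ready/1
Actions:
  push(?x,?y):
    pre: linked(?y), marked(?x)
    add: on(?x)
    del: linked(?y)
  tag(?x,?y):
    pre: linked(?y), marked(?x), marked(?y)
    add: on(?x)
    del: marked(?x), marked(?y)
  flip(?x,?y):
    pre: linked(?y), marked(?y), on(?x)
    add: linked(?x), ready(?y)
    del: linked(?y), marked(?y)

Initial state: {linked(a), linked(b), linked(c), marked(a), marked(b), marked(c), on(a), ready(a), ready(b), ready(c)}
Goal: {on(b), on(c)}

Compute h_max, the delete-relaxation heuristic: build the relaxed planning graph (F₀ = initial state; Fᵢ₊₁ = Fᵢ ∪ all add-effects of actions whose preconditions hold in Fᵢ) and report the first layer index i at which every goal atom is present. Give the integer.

F0 = init (10 atoms)
F1 = F0 ∪ {on(b), on(c)}  (12 atoms)
goal ⊆ F1  ⇒  h_max = 1

1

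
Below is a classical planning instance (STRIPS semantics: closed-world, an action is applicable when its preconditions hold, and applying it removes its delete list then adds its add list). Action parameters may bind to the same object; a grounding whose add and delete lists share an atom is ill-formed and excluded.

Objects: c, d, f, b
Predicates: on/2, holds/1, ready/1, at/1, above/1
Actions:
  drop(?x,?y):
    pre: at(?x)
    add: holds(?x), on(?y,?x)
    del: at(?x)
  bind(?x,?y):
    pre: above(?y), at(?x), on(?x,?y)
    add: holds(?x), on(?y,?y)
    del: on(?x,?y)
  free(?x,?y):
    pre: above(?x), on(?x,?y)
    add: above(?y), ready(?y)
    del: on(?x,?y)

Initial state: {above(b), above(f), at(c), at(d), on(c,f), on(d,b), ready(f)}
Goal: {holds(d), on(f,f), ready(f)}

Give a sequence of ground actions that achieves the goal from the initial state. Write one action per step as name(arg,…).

drop(d,c); bind(c,f)

1. drop(d,c)  →  {above(b), above(f), at(c), holds(d), on(c,d), on(c,f), on(d,b), ready(f)}
2. bind(c,f)  →  {above(b), above(f), at(c), holds(c), holds(d), on(c,d), on(d,b), on(f,f), ready(f)}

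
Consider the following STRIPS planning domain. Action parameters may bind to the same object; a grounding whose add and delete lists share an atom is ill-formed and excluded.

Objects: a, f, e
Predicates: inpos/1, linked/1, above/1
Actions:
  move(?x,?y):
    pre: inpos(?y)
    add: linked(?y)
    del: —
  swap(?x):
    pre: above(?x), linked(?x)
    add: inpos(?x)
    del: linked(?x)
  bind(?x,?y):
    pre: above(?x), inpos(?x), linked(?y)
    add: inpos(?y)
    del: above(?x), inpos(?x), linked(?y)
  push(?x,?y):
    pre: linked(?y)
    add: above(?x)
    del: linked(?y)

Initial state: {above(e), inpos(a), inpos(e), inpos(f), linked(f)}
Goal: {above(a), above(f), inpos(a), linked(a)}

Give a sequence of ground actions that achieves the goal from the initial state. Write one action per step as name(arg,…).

move(a,a); move(a,e); push(a,f); push(f,e)

1. move(a,a)  →  {above(e), inpos(a), inpos(e), inpos(f), linked(a), linked(f)}
2. move(a,e)  →  {above(e), inpos(a), inpos(e), inpos(f), linked(a), linked(e), linked(f)}
3. push(a,f)  →  {above(a), above(e), inpos(a), inpos(e), inpos(f), linked(a), linked(e)}
4. push(f,e)  →  {above(a), above(e), above(f), inpos(a), inpos(e), inpos(f), linked(a)}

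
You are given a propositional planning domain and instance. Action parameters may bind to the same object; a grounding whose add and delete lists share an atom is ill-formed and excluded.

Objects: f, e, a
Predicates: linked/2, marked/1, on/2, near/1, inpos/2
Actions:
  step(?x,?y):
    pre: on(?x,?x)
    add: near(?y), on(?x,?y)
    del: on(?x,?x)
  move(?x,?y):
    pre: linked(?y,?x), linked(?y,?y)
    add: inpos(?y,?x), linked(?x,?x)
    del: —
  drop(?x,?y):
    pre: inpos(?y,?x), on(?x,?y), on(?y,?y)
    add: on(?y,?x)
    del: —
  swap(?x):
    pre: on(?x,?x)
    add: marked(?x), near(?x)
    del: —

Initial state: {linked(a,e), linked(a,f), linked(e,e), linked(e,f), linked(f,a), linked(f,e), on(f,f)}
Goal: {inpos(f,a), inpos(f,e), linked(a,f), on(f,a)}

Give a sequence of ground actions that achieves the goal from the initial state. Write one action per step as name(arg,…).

1. step(f,a)  →  {linked(a,e), linked(a,f), linked(e,e), linked(e,f), linked(f,a), linked(f,e), near(a), on(f,a)}
2. move(f,e)  →  {inpos(e,f), linked(a,e), linked(a,f), linked(e,e), linked(e,f), linked(f,a), linked(f,e), linked(f,f), near(a), on(f,a)}
3. move(e,f)  →  {inpos(e,f), inpos(f,e), linked(a,e), linked(a,f), linked(e,e), linked(e,f), linked(f,a), linked(f,e), linked(f,f), near(a), on(f,a)}
4. move(a,f)  →  {inpos(e,f), inpos(f,a), inpos(f,e), linked(a,a), linked(a,e), linked(a,f), linked(e,e), linked(e,f), linked(f,a), linked(f,e), linked(f,f), near(a), on(f,a)}

step(f,a); move(f,e); move(e,f); move(a,f)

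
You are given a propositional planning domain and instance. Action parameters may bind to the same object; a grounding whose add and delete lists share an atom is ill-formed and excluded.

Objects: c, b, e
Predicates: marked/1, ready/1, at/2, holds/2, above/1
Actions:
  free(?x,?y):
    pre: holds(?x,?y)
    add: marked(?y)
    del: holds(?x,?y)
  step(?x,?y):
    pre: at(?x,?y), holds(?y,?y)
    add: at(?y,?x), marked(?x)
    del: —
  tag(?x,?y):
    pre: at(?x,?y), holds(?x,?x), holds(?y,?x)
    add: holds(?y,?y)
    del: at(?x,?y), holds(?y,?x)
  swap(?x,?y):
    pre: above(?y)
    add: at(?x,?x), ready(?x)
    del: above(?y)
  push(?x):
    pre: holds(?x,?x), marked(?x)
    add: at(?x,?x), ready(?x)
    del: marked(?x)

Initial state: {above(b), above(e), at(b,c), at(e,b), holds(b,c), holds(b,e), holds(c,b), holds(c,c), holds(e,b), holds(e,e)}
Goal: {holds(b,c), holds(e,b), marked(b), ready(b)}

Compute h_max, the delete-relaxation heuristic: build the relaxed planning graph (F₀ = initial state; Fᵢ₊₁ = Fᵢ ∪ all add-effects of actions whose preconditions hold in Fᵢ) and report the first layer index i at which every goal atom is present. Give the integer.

1

F0 = init (10 atoms)
F1 = F0 ∪ {at(b,b), at(c,b), at(c,c), at(e,e), holds(b,b), marked(b), marked(c), marked(e), ready(b), ready(c), ready(e)}  (21 atoms)
goal ⊆ F1  ⇒  h_max = 1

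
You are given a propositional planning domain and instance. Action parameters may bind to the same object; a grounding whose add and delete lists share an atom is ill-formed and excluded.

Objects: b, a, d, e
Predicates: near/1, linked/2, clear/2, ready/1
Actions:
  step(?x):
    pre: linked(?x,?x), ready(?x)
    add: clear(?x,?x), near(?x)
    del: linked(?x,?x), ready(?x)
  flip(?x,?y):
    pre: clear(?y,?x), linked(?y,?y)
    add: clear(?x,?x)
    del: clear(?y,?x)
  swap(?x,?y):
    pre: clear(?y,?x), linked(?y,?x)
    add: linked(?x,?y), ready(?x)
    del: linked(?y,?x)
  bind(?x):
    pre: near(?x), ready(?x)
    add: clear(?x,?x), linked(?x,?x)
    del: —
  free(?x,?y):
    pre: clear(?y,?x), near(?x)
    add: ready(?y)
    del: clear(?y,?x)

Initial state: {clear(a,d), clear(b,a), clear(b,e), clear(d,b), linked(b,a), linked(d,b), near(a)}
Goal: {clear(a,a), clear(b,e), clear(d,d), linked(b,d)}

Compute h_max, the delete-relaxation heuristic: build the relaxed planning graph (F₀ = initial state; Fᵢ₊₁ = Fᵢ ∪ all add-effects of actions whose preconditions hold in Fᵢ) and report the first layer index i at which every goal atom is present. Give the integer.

3

F0 = init (7 atoms)
F1 = F0 ∪ {linked(a,b), linked(b,d), ready(a), ready(b)}  (11 atoms)
F2 = F1 ∪ {clear(a,a), linked(a,a)}  (13 atoms)
F3 = F2 ∪ {clear(d,d)}  (14 atoms)
goal ⊆ F3  ⇒  h_max = 3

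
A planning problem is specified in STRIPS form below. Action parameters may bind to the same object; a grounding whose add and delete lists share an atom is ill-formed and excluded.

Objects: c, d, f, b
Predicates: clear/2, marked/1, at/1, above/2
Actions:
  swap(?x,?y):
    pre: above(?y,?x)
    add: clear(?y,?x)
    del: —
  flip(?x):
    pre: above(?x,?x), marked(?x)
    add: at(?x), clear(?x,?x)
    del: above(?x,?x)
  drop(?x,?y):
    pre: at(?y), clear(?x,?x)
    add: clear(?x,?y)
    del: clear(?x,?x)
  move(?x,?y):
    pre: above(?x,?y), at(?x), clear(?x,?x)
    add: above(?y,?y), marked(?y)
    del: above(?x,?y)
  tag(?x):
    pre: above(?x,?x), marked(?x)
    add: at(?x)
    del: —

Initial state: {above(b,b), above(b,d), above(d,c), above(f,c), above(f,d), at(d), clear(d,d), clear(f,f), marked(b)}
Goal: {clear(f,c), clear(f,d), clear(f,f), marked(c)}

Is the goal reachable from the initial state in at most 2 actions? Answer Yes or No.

1. swap(c,f)  →  {above(b,b), above(b,d), above(d,c), above(f,c), above(f,d), at(d), clear(d,d), clear(f,c), clear(f,f), marked(b)}
2. swap(d,f)  →  {above(b,b), above(b,d), above(d,c), above(f,c), above(f,d), at(d), clear(d,d), clear(f,c), clear(f,d), clear(f,f), marked(b)}
3. move(d,c)  →  {above(b,b), above(b,d), above(c,c), above(f,c), above(f,d), at(d), clear(d,d), clear(f,c), clear(f,d), clear(f,f), marked(b), marked(c)}
optimal plan length = 3; 3 > 2

No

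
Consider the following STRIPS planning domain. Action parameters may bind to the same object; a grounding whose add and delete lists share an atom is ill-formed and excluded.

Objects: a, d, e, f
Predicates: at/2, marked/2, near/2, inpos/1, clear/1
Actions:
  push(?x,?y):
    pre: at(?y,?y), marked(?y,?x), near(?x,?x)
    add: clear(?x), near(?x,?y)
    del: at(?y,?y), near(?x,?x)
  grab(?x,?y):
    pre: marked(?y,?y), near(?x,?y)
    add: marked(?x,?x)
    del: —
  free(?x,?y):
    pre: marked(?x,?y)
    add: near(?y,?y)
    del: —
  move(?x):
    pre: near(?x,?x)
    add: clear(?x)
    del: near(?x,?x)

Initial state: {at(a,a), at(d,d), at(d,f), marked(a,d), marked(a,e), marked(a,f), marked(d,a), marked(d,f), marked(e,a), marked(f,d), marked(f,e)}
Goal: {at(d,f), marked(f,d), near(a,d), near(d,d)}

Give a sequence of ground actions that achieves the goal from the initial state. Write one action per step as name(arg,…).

1. free(a,d)  →  {at(a,a), at(d,d), at(d,f), marked(a,d), marked(a,e), marked(a,f), marked(d,a), marked(d,f), marked(e,a), marked(f,d), marked(f,e), near(d,d)}
2. free(d,a)  →  {at(a,a), at(d,d), at(d,f), marked(a,d), marked(a,e), marked(a,f), marked(d,a), marked(d,f), marked(e,a), marked(f,d), marked(f,e), near(a,a), near(d,d)}
3. push(a,d)  →  {at(a,a), at(d,f), clear(a), marked(a,d), marked(a,e), marked(a,f), marked(d,a), marked(d,f), marked(e,a), marked(f,d), marked(f,e), near(a,d), near(d,d)}

free(a,d); free(d,a); push(a,d)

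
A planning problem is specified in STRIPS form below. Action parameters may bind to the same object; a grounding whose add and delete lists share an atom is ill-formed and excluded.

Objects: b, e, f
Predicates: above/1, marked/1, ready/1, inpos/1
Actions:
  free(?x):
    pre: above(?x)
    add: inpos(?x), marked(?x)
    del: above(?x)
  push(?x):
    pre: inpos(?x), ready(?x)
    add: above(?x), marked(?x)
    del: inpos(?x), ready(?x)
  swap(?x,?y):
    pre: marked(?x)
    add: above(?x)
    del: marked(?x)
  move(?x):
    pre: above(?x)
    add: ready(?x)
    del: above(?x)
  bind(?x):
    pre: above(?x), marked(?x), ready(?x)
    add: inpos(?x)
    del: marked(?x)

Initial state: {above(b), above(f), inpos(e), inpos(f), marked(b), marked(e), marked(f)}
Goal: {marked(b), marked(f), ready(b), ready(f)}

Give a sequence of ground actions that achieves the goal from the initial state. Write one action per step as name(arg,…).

move(b); move(f)

1. move(b)  →  {above(f), inpos(e), inpos(f), marked(b), marked(e), marked(f), ready(b)}
2. move(f)  →  {inpos(e), inpos(f), marked(b), marked(e), marked(f), ready(b), ready(f)}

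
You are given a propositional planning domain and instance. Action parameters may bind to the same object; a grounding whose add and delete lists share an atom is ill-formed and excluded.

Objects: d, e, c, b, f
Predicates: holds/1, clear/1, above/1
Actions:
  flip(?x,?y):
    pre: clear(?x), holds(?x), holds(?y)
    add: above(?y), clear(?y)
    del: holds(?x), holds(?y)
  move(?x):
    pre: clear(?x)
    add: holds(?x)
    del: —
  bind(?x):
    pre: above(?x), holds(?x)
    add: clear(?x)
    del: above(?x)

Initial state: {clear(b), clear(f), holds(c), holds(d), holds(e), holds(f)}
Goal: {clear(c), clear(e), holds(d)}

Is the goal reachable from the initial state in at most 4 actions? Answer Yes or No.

Yes

1. flip(f,e)  →  {above(e), clear(b), clear(e), clear(f), holds(c), holds(d)}
2. move(e)  →  {above(e), clear(b), clear(e), clear(f), holds(c), holds(d), holds(e)}
3. flip(e,c)  →  {above(c), above(e), clear(b), clear(c), clear(e), clear(f), holds(d)}
optimal plan length = 3; 3 ≤ 4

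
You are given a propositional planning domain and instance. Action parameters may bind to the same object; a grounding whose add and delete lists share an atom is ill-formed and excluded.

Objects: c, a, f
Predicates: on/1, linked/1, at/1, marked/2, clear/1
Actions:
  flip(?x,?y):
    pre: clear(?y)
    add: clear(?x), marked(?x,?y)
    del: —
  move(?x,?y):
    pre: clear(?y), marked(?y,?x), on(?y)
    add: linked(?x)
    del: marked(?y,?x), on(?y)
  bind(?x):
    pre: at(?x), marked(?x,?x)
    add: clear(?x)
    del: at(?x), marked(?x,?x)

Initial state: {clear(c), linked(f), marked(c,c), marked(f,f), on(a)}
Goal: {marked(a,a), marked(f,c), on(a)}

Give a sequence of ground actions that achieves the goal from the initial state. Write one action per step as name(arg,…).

1. flip(a,c)  →  {clear(a), clear(c), linked(f), marked(a,c), marked(c,c), marked(f,f), on(a)}
2. flip(a,a)  →  {clear(a), clear(c), linked(f), marked(a,a), marked(a,c), marked(c,c), marked(f,f), on(a)}
3. flip(f,c)  →  {clear(a), clear(c), clear(f), linked(f), marked(a,a), marked(a,c), marked(c,c), marked(f,c), marked(f,f), on(a)}

flip(a,c); flip(a,a); flip(f,c)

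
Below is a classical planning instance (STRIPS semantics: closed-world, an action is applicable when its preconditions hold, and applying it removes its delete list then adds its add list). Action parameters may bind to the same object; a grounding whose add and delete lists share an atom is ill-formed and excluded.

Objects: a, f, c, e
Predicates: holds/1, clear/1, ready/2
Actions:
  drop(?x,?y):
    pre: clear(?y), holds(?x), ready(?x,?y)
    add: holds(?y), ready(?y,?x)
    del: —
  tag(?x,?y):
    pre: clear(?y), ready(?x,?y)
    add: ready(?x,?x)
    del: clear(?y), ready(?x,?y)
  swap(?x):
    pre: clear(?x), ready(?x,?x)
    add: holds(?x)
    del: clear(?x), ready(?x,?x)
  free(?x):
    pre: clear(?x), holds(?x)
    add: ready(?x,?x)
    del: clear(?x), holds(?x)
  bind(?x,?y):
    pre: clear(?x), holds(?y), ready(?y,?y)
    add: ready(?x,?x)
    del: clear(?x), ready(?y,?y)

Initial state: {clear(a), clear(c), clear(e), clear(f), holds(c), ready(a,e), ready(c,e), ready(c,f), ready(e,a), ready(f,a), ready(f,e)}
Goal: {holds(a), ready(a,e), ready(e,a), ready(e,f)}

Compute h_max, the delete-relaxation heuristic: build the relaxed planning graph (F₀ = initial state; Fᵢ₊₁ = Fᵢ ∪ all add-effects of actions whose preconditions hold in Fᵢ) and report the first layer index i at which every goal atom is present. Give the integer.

2

F0 = init (11 atoms)
F1 = F0 ∪ {holds(e), holds(f), ready(a,a), ready(c,c), ready(e,c), ready(e,e), ready(f,c), ready(f,f)}  (19 atoms)
F2 = F1 ∪ {holds(a), ready(a,f), ready(e,f)}  (22 atoms)
goal ⊆ F2  ⇒  h_max = 2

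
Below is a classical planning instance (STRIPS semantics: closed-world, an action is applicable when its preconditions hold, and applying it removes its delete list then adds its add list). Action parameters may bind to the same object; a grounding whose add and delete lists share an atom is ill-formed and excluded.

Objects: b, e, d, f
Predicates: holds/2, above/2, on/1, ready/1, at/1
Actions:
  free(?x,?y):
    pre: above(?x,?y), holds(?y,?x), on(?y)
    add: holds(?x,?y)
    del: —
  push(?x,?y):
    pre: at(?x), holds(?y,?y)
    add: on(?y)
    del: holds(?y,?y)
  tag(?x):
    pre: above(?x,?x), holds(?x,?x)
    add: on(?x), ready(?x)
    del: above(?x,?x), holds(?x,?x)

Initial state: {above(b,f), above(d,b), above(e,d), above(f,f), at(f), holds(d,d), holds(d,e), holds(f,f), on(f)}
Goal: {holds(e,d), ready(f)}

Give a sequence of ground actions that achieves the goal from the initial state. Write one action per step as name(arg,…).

push(f,d); free(e,d); tag(f)

1. push(f,d)  →  {above(b,f), above(d,b), above(e,d), above(f,f), at(f), holds(d,e), holds(f,f), on(d), on(f)}
2. free(e,d)  →  {above(b,f), above(d,b), above(e,d), above(f,f), at(f), holds(d,e), holds(e,d), holds(f,f), on(d), on(f)}
3. tag(f)  →  {above(b,f), above(d,b), above(e,d), at(f), holds(d,e), holds(e,d), on(d), on(f), ready(f)}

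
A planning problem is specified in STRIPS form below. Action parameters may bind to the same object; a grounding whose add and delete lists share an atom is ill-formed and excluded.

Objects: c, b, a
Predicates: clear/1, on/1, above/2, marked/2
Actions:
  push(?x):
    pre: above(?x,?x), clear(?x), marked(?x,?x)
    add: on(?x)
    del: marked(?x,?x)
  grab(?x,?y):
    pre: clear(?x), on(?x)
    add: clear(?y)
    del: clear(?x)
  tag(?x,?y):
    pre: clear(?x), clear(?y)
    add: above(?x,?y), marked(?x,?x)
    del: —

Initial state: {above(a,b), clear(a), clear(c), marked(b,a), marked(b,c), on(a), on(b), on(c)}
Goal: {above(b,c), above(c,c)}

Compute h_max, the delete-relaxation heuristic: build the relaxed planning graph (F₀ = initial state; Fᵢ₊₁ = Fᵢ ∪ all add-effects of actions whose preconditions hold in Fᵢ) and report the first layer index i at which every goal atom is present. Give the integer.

F0 = init (8 atoms)
F1 = F0 ∪ {above(a,a), above(a,c), above(c,a), above(c,c), clear(b), marked(a,a), marked(c,c)}  (15 atoms)
F2 = F1 ∪ {above(b,a), above(b,b), above(b,c), above(c,b), marked(b,b)}  (20 atoms)
goal ⊆ F2  ⇒  h_max = 2

2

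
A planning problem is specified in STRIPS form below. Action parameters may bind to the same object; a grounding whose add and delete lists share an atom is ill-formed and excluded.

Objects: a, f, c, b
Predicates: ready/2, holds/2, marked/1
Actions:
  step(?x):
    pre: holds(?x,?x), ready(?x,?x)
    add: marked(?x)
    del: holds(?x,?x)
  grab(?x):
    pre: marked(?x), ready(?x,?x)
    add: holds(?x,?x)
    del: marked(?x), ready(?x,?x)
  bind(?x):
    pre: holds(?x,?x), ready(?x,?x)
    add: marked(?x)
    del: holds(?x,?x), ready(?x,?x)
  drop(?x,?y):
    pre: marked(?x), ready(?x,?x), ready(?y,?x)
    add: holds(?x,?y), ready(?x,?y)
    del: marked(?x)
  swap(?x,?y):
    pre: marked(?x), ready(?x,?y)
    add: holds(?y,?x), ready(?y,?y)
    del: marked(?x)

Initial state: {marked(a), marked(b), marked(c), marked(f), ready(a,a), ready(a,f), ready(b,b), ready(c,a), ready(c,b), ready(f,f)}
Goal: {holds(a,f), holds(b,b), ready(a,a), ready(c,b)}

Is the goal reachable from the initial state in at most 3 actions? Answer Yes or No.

1. grab(b)  →  {holds(b,b), marked(a), marked(c), marked(f), ready(a,a), ready(a,f), ready(c,a), ready(c,b), ready(f,f)}
2. drop(f,a)  →  {holds(b,b), holds(f,a), marked(a), marked(c), ready(a,a), ready(a,f), ready(c,a), ready(c,b), ready(f,a), ready(f,f)}
3. drop(a,f)  →  {holds(a,f), holds(b,b), holds(f,a), marked(c), ready(a,a), ready(a,f), ready(c,a), ready(c,b), ready(f,a), ready(f,f)}
optimal plan length = 3; 3 ≤ 3

Yes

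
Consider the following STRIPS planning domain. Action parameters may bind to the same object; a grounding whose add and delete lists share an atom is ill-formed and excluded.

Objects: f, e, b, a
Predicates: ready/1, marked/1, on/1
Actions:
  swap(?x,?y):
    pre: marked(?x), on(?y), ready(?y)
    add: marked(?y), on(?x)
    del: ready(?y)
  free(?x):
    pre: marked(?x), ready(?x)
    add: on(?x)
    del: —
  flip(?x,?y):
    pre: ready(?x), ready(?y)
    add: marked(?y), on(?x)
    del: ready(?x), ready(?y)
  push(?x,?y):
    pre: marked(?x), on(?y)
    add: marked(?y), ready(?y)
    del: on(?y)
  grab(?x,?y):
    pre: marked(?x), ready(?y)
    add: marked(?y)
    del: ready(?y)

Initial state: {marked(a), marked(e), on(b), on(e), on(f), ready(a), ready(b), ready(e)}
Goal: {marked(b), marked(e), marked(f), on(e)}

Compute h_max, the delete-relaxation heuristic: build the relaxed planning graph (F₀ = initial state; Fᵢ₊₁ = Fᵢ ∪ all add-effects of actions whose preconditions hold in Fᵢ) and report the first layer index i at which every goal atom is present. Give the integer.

1

F0 = init (8 atoms)
F1 = F0 ∪ {marked(b), marked(f), on(a), ready(f)}  (12 atoms)
goal ⊆ F1  ⇒  h_max = 1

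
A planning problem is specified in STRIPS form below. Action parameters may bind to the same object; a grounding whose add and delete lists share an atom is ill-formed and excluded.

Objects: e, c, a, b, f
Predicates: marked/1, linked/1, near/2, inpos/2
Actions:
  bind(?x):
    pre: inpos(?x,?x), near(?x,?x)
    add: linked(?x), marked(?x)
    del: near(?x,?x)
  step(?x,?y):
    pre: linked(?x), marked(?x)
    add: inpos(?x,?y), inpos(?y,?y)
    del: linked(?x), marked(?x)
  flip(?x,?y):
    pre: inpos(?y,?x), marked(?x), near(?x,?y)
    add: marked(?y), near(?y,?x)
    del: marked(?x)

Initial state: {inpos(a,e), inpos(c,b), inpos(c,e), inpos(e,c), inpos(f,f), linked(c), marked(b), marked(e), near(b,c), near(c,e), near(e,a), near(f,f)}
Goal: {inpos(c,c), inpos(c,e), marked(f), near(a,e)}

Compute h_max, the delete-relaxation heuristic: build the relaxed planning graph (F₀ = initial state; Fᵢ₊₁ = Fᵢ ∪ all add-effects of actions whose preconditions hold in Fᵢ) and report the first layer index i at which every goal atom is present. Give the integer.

2

F0 = init (12 atoms)
F1 = F0 ∪ {linked(f), marked(a), marked(c), marked(f), near(a,e), near(c,b)}  (18 atoms)
F2 = F1 ∪ {inpos(a,a), inpos(b,b), inpos(c,a), inpos(c,c), inpos(c,f), inpos(e,e), inpos(f,a), inpos(f,b), inpos(f,c), inpos(f,e), near(e,c)}  (29 atoms)
goal ⊆ F2  ⇒  h_max = 2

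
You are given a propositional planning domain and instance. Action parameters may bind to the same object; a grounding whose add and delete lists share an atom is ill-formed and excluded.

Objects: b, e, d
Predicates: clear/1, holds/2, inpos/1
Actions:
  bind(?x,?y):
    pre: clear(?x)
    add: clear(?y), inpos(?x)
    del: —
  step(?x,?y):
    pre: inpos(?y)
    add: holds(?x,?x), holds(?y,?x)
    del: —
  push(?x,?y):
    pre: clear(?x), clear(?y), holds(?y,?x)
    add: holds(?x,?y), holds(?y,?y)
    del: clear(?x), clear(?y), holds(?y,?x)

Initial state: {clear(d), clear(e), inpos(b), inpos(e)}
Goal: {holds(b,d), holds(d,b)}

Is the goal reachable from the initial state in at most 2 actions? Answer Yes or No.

1. bind(d,b)  →  {clear(b), clear(d), clear(e), inpos(b), inpos(d), inpos(e)}
2. step(b,d)  →  {clear(b), clear(d), clear(e), holds(b,b), holds(d,b), inpos(b), inpos(d), inpos(e)}
3. step(d,b)  →  {clear(b), clear(d), clear(e), holds(b,b), holds(b,d), holds(d,b), holds(d,d), inpos(b), inpos(d), inpos(e)}
optimal plan length = 3; 3 > 2

No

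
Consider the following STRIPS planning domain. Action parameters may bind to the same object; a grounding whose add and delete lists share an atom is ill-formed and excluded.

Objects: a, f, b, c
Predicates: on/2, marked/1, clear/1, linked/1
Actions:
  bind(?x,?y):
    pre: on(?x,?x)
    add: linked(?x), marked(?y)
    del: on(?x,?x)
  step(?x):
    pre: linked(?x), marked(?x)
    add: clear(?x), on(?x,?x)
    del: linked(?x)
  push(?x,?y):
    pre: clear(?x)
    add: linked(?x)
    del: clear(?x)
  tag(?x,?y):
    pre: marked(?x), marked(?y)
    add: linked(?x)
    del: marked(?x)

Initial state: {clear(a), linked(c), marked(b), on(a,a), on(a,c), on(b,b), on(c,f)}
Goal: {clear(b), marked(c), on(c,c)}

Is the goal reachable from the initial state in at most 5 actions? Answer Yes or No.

1. bind(b,c)  →  {clear(a), linked(b), linked(c), marked(b), marked(c), on(a,a), on(a,c), on(c,f)}
2. step(b)  →  {clear(a), clear(b), linked(c), marked(b), marked(c), on(a,a), on(a,c), on(b,b), on(c,f)}
3. step(c)  →  {clear(a), clear(b), clear(c), marked(b), marked(c), on(a,a), on(a,c), on(b,b), on(c,c), on(c,f)}
optimal plan length = 3; 3 ≤ 5

Yes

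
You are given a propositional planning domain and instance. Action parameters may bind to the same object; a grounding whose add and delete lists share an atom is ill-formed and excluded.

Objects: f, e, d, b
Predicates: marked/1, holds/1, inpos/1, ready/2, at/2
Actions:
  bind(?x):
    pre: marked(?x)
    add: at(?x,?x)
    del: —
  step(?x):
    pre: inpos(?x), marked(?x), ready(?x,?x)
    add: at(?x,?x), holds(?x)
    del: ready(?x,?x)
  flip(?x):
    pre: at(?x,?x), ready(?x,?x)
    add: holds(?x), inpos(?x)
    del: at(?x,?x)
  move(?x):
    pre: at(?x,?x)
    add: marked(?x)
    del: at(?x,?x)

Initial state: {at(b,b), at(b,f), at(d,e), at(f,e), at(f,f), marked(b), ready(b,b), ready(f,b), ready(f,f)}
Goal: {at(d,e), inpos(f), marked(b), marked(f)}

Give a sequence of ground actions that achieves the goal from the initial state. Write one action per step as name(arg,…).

1. move(f)  →  {at(b,b), at(b,f), at(d,e), at(f,e), marked(b), marked(f), ready(b,b), ready(f,b), ready(f,f)}
2. bind(f)  →  {at(b,b), at(b,f), at(d,e), at(f,e), at(f,f), marked(b), marked(f), ready(b,b), ready(f,b), ready(f,f)}
3. flip(f)  →  {at(b,b), at(b,f), at(d,e), at(f,e), holds(f), inpos(f), marked(b), marked(f), ready(b,b), ready(f,b), ready(f,f)}

move(f); bind(f); flip(f)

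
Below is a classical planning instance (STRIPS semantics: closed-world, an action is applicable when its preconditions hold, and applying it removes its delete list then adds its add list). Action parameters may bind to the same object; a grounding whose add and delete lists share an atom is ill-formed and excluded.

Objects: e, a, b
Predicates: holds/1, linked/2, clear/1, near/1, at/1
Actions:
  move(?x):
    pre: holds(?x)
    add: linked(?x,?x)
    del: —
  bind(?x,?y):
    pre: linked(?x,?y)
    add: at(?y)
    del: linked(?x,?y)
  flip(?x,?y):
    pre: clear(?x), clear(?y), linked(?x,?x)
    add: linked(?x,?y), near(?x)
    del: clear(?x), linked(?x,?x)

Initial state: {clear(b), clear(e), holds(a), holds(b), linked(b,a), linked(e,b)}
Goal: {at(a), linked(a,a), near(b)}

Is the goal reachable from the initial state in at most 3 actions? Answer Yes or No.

1. move(a)  →  {clear(b), clear(e), holds(a), holds(b), linked(a,a), linked(b,a), linked(e,b)}
2. move(b)  →  {clear(b), clear(e), holds(a), holds(b), linked(a,a), linked(b,a), linked(b,b), linked(e,b)}
3. bind(b,a)  →  {at(a), clear(b), clear(e), holds(a), holds(b), linked(a,a), linked(b,b), linked(e,b)}
4. flip(b,e)  →  {at(a), clear(e), holds(a), holds(b), linked(a,a), linked(b,e), linked(e,b), near(b)}
optimal plan length = 4; 4 > 3

No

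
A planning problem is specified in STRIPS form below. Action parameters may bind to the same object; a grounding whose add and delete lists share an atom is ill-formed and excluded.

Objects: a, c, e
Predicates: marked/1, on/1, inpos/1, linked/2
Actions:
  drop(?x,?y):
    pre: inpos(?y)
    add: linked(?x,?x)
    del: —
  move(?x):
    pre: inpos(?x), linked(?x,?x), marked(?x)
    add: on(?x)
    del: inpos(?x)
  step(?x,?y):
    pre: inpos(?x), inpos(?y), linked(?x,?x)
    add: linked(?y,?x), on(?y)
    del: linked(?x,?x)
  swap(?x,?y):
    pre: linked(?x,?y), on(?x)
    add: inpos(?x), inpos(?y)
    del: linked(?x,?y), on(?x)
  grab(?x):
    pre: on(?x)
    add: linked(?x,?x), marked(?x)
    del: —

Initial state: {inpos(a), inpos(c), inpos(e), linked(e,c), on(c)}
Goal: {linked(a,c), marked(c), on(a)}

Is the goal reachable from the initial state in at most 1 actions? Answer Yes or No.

1. grab(c)  →  {inpos(a), inpos(c), inpos(e), linked(c,c), linked(e,c), marked(c), on(c)}
2. step(c,a)  →  {inpos(a), inpos(c), inpos(e), linked(a,c), linked(e,c), marked(c), on(a), on(c)}
optimal plan length = 2; 2 > 1

No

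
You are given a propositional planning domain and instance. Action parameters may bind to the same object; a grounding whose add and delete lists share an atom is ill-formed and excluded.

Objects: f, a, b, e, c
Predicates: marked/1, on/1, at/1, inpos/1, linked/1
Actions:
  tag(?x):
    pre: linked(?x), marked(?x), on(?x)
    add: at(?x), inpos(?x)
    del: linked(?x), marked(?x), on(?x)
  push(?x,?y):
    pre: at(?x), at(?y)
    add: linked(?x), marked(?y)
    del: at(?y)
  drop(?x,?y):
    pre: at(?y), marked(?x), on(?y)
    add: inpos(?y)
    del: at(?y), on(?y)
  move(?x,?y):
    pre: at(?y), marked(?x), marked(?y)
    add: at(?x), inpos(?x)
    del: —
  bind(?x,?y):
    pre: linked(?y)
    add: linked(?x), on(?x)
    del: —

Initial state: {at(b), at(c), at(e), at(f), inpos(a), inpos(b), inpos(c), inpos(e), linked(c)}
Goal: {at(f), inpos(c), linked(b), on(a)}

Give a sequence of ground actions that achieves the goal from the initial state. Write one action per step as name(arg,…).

push(b,b); bind(a,b)

1. push(b,b)  →  {at(c), at(e), at(f), inpos(a), inpos(b), inpos(c), inpos(e), linked(b), linked(c), marked(b)}
2. bind(a,b)  →  {at(c), at(e), at(f), inpos(a), inpos(b), inpos(c), inpos(e), linked(a), linked(b), linked(c), marked(b), on(a)}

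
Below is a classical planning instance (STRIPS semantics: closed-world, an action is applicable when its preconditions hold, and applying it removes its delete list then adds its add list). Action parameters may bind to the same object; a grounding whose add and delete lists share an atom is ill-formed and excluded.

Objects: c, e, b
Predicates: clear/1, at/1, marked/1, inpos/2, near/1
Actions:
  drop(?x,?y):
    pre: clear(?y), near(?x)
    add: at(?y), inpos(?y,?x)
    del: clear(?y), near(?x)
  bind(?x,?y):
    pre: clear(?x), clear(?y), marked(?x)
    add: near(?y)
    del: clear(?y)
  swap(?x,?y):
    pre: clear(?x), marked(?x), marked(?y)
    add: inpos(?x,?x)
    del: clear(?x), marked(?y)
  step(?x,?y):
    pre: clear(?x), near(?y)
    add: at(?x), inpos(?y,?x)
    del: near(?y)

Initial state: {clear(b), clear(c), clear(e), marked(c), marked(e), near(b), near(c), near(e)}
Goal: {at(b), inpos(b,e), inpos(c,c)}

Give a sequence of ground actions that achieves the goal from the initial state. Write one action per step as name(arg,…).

drop(c,c); drop(e,b)

1. drop(c,c)  →  {at(c), clear(b), clear(e), inpos(c,c), marked(c), marked(e), near(b), near(e)}
2. drop(e,b)  →  {at(b), at(c), clear(e), inpos(b,e), inpos(c,c), marked(c), marked(e), near(b)}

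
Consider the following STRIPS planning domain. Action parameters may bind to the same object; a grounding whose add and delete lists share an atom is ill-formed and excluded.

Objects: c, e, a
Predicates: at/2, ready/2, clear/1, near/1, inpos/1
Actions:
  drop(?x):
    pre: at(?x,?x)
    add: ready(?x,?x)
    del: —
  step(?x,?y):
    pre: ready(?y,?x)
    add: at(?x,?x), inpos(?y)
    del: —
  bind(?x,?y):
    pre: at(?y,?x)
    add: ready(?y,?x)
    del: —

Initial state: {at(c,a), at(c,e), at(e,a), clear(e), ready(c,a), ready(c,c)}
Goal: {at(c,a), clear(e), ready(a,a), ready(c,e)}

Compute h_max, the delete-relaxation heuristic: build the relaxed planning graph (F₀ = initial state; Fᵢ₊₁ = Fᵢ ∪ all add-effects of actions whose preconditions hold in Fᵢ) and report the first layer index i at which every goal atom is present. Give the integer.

F0 = init (6 atoms)
F1 = F0 ∪ {at(a,a), at(c,c), inpos(c), ready(c,e), ready(e,a)}  (11 atoms)
F2 = F1 ∪ {at(e,e), inpos(e), ready(a,a)}  (14 atoms)
goal ⊆ F2  ⇒  h_max = 2

2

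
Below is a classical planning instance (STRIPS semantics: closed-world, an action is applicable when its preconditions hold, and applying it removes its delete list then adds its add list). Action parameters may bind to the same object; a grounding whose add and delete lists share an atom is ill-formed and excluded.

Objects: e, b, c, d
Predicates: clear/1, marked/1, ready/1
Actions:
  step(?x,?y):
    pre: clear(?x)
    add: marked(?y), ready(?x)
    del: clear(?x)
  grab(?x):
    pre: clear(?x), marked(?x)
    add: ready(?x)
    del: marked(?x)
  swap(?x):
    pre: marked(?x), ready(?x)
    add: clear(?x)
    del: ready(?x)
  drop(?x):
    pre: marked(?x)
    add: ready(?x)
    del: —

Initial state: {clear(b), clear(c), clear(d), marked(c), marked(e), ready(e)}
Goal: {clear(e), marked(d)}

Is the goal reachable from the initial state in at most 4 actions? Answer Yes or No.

Yes

1. step(b,d)  →  {clear(c), clear(d), marked(c), marked(d), marked(e), ready(b), ready(e)}
2. swap(e)  →  {clear(c), clear(d), clear(e), marked(c), marked(d), marked(e), ready(b)}
optimal plan length = 2; 2 ≤ 4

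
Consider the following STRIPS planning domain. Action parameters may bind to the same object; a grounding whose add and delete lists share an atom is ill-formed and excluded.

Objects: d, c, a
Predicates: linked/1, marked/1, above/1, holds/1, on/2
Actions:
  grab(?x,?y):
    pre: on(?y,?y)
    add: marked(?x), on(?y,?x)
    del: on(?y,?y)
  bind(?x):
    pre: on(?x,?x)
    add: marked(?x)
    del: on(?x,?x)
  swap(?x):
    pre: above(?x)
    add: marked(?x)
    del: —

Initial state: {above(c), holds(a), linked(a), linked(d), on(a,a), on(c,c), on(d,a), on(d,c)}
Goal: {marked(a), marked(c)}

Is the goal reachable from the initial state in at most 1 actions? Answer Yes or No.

1. grab(c,a)  →  {above(c), holds(a), linked(a), linked(d), marked(c), on(a,c), on(c,c), on(d,a), on(d,c)}
2. grab(a,c)  →  {above(c), holds(a), linked(a), linked(d), marked(a), marked(c), on(a,c), on(c,a), on(d,a), on(d,c)}
optimal plan length = 2; 2 > 1

No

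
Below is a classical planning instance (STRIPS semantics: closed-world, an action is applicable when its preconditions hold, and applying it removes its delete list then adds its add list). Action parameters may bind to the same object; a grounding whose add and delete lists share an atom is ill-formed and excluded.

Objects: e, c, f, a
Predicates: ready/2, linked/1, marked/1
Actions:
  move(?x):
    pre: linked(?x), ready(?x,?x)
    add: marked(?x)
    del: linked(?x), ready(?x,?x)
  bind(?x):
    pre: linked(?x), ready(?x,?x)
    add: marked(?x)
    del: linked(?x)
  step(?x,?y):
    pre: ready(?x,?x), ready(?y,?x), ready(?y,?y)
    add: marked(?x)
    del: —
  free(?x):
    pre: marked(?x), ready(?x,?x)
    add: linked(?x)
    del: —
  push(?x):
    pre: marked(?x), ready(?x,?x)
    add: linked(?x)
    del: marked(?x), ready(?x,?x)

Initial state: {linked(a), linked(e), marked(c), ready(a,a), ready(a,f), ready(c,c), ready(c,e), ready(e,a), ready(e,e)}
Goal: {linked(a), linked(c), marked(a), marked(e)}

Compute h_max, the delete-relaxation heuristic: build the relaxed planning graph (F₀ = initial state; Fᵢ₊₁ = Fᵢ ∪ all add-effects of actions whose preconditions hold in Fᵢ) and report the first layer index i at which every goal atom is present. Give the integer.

1

F0 = init (9 atoms)
F1 = F0 ∪ {linked(c), marked(a), marked(e)}  (12 atoms)
goal ⊆ F1  ⇒  h_max = 1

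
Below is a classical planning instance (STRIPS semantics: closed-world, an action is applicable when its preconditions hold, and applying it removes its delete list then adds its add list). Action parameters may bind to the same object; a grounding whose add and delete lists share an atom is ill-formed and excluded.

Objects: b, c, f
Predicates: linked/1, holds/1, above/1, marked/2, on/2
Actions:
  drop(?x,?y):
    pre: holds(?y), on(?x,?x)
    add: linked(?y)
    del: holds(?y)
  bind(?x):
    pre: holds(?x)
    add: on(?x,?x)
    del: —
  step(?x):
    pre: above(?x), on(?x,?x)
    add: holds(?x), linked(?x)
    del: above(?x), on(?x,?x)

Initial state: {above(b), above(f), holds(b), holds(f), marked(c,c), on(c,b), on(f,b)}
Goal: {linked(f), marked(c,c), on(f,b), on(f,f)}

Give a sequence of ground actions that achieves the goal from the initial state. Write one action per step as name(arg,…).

1. bind(f)  →  {above(b), above(f), holds(b), holds(f), marked(c,c), on(c,b), on(f,b), on(f,f)}
2. drop(f,f)  →  {above(b), above(f), holds(b), linked(f), marked(c,c), on(c,b), on(f,b), on(f,f)}

bind(f); drop(f,f)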